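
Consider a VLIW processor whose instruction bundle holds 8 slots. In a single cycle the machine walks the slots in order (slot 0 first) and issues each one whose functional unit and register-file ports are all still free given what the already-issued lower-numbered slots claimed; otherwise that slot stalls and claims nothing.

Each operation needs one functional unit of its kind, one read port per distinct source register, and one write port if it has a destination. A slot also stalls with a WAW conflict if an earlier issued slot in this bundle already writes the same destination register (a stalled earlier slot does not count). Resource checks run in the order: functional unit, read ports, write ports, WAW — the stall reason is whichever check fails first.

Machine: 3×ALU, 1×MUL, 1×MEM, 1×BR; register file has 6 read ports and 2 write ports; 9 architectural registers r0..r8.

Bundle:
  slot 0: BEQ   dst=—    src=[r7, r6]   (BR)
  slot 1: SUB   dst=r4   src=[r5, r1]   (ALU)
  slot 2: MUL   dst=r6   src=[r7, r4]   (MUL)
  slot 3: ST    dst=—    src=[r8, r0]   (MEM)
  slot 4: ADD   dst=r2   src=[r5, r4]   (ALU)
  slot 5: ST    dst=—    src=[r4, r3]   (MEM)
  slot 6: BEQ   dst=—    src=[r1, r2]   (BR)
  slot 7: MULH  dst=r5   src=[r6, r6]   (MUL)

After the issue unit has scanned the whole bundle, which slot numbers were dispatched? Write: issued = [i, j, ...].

#0 BR src=r7,r6 dispatched  <A:3 Mu:1 Ld:1 B:0 rd:4 wr:2>
#1 ALU src=r5,r1 dispatched  <A:2 Mu:1 Ld:1 B:0 rd:2 wr:1>
#2 MUL src=r7,r4 dispatched  <A:2 Mu:0 Ld:1 B:0 rd:0 wr:0>
#3 MEM src=r8,r0 held:RD_PORT  <A:2 Mu:0 Ld:1 B:0 rd:0 wr:0>
#4 ALU src=r5,r4 held:RD_PORT  <A:2 Mu:0 Ld:1 B:0 rd:0 wr:0>
#5 MEM src=r4,r3 held:RD_PORT  <A:2 Mu:0 Ld:1 B:0 rd:0 wr:0>
#6 BR src=r1,r2 held:FU  <A:2 Mu:0 Ld:1 B:0 rd:0 wr:0>
#7 MUL src=r6,r6 held:FU  <A:2 Mu:0 Ld:1 B:0 rd:0 wr:0>

issued = [0, 1, 2]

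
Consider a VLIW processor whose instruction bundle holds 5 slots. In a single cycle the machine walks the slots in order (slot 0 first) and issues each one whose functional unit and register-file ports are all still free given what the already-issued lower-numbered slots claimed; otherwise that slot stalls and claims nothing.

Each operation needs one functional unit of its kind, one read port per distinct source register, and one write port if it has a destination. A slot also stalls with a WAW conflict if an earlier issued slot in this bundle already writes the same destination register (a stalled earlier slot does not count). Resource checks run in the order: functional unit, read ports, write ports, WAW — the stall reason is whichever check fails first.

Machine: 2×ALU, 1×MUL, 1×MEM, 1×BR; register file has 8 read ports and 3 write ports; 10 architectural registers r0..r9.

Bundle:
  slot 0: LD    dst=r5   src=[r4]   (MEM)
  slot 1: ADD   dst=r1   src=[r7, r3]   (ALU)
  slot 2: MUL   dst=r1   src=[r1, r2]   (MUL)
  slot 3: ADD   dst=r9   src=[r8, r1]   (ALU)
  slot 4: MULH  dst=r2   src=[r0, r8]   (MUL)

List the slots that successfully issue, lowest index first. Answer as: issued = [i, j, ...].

slot 0 (MEM): ISSUE — free A2,Mu1,Ld0,B1 rp7 wp2
slot 1 (ALU): ISSUE — free A1,Mu1,Ld0,B1 rp5 wp1
slot 2 (MUL): stall WAW — free A1,Mu1,Ld0,B1 rp5 wp1
slot 3 (ALU): ISSUE — free A0,Mu1,Ld0,B1 rp3 wp0
slot 4 (MUL): stall WR_PORT — free A0,Mu1,Ld0,B1 rp3 wp0

issued = [0, 1, 3]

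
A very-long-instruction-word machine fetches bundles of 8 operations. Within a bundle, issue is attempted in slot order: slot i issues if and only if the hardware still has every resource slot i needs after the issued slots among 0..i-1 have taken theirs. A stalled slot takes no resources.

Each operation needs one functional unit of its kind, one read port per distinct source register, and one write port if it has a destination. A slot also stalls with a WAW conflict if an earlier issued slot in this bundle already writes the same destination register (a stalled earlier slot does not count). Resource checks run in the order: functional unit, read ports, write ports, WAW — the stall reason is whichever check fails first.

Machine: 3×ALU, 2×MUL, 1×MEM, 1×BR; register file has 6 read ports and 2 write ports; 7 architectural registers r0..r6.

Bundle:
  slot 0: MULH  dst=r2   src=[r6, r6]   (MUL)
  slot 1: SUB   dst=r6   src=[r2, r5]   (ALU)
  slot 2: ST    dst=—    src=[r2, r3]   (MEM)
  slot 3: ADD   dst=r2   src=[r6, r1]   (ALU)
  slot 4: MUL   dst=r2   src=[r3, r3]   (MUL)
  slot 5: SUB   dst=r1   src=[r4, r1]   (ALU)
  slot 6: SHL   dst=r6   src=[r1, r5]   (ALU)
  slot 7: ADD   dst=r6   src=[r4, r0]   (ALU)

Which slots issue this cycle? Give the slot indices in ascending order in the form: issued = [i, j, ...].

issued = [0, 1, 2]

[0] MUL needs rd=1 wr=1: ok; after: ALU=3 MUL=1 MEM=1 BR=1, R=5, W=1
[1] ALU needs rd=2 wr=1: ok; after: ALU=2 MUL=1 MEM=1 BR=1, R=3, W=0
[2] MEM needs rd=2 wr=0: ok; after: ALU=2 MUL=1 MEM=0 BR=1, R=1, W=0
[3] ALU needs rd=2 wr=1: RD_PORT; after: ALU=2 MUL=1 MEM=0 BR=1, R=1, W=0
[4] MUL needs rd=1 wr=1: WR_PORT; after: ALU=2 MUL=1 MEM=0 BR=1, R=1, W=0
[5] ALU needs rd=2 wr=1: RD_PORT; after: ALU=2 MUL=1 MEM=0 BR=1, R=1, W=0
[6] ALU needs rd=2 wr=1: RD_PORT; after: ALU=2 MUL=1 MEM=0 BR=1, R=1, W=0
[7] ALU needs rd=2 wr=1: RD_PORT; after: ALU=2 MUL=1 MEM=0 BR=1, R=1, W=0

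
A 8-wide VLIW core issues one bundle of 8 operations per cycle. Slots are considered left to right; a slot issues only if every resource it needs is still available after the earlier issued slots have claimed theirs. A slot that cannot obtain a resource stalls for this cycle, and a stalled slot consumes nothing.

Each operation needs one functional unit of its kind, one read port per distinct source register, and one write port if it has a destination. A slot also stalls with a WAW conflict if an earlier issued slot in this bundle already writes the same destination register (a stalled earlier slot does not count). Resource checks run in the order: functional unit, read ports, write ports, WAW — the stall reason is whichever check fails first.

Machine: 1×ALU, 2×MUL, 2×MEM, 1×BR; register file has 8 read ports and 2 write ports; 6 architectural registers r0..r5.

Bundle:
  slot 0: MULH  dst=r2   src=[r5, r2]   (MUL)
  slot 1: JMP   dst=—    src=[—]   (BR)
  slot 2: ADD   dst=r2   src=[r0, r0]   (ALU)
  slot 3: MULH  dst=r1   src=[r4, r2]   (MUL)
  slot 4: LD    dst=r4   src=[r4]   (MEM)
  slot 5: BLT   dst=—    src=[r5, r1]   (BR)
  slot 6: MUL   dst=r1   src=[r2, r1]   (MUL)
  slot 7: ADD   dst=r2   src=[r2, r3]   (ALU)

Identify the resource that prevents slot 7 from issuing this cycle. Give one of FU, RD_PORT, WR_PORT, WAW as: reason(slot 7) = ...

reason(slot 7) = WR_PORT

slot 0 (MUL): ISSUE — free A1,Mu1,Ld2,B1 rp6 wp1
slot 1 (BR): ISSUE — free A1,Mu1,Ld2,B0 rp6 wp1
slot 2 (ALU): stall WAW — free A1,Mu1,Ld2,B0 rp6 wp1
slot 3 (MUL): ISSUE — free A1,Mu0,Ld2,B0 rp4 wp0
slot 4 (MEM): stall WR_PORT — free A1,Mu0,Ld2,B0 rp4 wp0
slot 5 (BR): stall FU — free A1,Mu0,Ld2,B0 rp4 wp0
slot 6 (MUL): stall FU — free A1,Mu0,Ld2,B0 rp4 wp0
slot 7 (ALU): stall WR_PORT — free A1,Mu0,Ld2,B0 rp4 wp0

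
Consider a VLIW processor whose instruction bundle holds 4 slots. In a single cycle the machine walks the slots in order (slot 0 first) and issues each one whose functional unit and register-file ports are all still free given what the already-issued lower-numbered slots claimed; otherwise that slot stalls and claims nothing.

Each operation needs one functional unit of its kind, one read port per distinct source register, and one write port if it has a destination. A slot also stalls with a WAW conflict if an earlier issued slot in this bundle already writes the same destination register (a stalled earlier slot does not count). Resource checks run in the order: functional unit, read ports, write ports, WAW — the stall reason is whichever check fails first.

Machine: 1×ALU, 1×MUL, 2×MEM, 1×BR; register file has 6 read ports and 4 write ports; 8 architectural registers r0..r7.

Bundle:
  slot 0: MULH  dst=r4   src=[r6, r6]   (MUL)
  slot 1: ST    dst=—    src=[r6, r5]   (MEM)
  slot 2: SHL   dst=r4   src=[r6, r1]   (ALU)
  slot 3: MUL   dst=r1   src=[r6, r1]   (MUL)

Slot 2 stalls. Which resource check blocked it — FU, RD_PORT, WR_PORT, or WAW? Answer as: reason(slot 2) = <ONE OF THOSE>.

reason(slot 2) = WAW

#0 MUL src=r6,r6 dispatched  <A:1 Mu:0 Ld:2 B:1 rd:5 wr:3>
#1 MEM src=r6,r5 dispatched  <A:1 Mu:0 Ld:1 B:1 rd:3 wr:3>
#2 ALU src=r6,r1 held:WAW  <A:1 Mu:0 Ld:1 B:1 rd:3 wr:3>
#3 MUL src=r6,r1 held:FU  <A:1 Mu:0 Ld:1 B:1 rd:3 wr:3>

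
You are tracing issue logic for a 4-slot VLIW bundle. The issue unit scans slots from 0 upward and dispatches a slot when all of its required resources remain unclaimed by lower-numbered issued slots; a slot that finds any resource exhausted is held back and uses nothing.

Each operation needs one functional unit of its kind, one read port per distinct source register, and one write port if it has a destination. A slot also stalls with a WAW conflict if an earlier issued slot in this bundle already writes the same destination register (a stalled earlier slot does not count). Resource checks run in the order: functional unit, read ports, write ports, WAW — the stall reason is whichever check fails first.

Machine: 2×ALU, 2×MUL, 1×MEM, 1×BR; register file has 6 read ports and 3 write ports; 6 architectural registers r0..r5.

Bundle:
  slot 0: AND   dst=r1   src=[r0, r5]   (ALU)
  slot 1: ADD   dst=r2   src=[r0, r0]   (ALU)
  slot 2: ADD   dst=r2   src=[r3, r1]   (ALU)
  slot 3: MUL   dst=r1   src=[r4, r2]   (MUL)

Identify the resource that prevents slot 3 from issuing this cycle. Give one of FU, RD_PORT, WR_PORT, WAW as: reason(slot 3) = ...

reason(slot 3) = WAW

  0. ALU→r1 ⇒ go  {1A/2Mu/1Ld/1B | 4r 2w}
  1. ALU→r2 ⇒ go  {0A/2Mu/1Ld/1B | 3r 1w}
  2. ALU→r2 ⇒ no(FU)  {0A/2Mu/1Ld/1B | 3r 1w}
  3. MUL→r1 ⇒ no(WAW)  {0A/2Mu/1Ld/1B | 3r 1w}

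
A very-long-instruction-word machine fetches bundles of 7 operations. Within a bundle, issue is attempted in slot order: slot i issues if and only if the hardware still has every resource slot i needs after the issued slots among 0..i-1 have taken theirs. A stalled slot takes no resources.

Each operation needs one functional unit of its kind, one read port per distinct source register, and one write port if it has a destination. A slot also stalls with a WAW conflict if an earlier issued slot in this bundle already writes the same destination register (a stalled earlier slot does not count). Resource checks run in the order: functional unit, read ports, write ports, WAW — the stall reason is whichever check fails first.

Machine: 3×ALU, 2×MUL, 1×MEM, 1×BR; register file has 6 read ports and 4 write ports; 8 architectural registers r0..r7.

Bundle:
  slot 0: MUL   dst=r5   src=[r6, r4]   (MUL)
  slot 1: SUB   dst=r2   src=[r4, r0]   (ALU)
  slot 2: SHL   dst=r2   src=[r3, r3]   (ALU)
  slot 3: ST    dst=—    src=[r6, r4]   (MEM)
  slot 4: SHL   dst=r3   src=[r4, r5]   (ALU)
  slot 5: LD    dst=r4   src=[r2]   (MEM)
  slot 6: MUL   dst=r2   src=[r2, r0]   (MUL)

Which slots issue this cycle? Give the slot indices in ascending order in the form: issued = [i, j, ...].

slot 0 (MUL): ISSUE — free A3,Mu1,Ld1,B1 rp4 wp3
slot 1 (ALU): ISSUE — free A2,Mu1,Ld1,B1 rp2 wp2
slot 2 (ALU): stall WAW — free A2,Mu1,Ld1,B1 rp2 wp2
slot 3 (MEM): ISSUE — free A2,Mu1,Ld0,B1 rp0 wp2
slot 4 (ALU): stall RD_PORT — free A2,Mu1,Ld0,B1 rp0 wp2
slot 5 (MEM): stall FU — free A2,Mu1,Ld0,B1 rp0 wp2
slot 6 (MUL): stall RD_PORT — free A2,Mu1,Ld0,B1 rp0 wp2

issued = [0, 1, 3]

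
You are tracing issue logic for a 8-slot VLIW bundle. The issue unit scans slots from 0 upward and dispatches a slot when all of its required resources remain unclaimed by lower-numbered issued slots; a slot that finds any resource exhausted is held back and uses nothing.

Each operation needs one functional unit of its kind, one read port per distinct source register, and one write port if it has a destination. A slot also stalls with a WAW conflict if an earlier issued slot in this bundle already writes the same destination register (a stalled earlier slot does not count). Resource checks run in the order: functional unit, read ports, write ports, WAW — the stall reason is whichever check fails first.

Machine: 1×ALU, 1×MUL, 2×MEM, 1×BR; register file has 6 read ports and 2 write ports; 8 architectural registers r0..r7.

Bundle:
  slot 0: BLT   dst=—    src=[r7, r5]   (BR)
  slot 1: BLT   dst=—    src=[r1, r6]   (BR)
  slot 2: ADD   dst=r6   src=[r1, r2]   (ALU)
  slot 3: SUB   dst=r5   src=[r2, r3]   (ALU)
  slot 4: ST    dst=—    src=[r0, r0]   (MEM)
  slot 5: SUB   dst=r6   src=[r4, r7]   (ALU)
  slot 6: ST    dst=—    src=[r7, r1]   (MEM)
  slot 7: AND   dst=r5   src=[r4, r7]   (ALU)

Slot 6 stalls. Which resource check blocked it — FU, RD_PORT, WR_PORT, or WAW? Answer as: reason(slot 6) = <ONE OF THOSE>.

(0) want 1×BR +2rd +0wr — yes → AL1|MU1|ME2|BR0|rd4|wr2
(1) want 1×BR +2rd +0wr — FU → AL1|MU1|ME2|BR0|rd4|wr2
(2) want 1×ALU +2rd +1wr — yes → AL0|MU1|ME2|BR0|rd2|wr1
(3) want 1×ALU +2rd +1wr — FU → AL0|MU1|ME2|BR0|rd2|wr1
(4) want 1×MEM +1rd +0wr — yes → AL0|MU1|ME1|BR0|rd1|wr1
(5) want 1×ALU +2rd +1wr — FU → AL0|MU1|ME1|BR0|rd1|wr1
(6) want 1×MEM +2rd +0wr — RD_PORT → AL0|MU1|ME1|BR0|rd1|wr1
(7) want 1×ALU +2rd +1wr — FU → AL0|MU1|ME1|BR0|rd1|wr1

reason(slot 6) = RD_PORT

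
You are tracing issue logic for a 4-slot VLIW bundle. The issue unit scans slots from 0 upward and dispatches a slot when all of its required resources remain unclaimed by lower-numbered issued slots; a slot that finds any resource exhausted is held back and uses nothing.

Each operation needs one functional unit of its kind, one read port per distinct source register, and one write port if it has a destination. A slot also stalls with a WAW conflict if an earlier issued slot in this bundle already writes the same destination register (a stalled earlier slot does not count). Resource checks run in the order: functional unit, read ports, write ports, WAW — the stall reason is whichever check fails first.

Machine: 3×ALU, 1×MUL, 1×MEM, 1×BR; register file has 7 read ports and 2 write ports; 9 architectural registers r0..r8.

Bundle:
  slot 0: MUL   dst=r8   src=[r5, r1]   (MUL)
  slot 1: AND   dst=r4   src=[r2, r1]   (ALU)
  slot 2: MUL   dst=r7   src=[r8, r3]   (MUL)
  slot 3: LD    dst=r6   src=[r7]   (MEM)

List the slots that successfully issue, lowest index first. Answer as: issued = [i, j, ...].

issued = [0, 1]

  0. MUL→r8 ⇒ go  {3A/0Mu/1Ld/1B | 5r 1w}
  1. ALU→r4 ⇒ go  {2A/0Mu/1Ld/1B | 3r 0w}
  2. MUL→r7 ⇒ no(FU)  {2A/0Mu/1Ld/1B | 3r 0w}
  3. MEM→r6 ⇒ no(WR_PORT)  {2A/0Mu/1Ld/1B | 3r 0w}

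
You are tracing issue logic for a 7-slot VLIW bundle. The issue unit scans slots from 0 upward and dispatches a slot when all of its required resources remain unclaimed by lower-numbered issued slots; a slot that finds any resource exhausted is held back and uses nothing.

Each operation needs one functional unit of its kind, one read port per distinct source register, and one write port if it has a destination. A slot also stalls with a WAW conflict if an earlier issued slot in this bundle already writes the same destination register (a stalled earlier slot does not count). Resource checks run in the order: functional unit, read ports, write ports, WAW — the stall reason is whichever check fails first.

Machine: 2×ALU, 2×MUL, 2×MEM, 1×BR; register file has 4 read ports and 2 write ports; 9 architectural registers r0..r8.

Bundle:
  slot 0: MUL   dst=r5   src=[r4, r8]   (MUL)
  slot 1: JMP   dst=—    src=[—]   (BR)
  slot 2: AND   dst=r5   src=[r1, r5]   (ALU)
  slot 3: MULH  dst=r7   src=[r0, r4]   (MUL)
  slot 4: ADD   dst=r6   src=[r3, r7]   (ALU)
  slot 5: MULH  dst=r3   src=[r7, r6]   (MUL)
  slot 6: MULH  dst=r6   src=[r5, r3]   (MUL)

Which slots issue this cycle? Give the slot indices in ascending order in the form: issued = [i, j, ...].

slot 0 (MUL): ISSUE — free A2,Mu1,Ld2,B1 rp2 wp1
slot 1 (BR): ISSUE — free A2,Mu1,Ld2,B0 rp2 wp1
slot 2 (ALU): stall WAW — free A2,Mu1,Ld2,B0 rp2 wp1
slot 3 (MUL): ISSUE — free A2,Mu0,Ld2,B0 rp0 wp0
slot 4 (ALU): stall RD_PORT — free A2,Mu0,Ld2,B0 rp0 wp0
slot 5 (MUL): stall FU — free A2,Mu0,Ld2,B0 rp0 wp0
slot 6 (MUL): stall FU — free A2,Mu0,Ld2,B0 rp0 wp0

issued = [0, 1, 3]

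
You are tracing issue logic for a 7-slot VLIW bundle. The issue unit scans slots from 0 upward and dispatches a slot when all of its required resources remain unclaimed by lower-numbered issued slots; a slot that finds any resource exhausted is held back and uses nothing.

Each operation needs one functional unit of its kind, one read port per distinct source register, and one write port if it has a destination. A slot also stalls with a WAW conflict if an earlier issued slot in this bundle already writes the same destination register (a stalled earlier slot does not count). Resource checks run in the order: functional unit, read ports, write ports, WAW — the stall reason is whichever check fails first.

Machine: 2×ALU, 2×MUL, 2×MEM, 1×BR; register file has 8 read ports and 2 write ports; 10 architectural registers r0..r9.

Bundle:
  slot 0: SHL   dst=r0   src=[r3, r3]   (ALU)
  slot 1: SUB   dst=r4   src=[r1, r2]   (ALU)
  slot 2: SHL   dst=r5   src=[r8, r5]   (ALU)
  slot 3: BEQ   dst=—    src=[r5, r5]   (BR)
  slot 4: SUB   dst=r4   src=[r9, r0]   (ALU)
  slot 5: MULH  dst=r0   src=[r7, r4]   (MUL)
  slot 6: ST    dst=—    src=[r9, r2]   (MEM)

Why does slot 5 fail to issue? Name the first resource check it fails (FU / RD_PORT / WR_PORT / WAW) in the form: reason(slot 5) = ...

[0] ALU needs rd=1 wr=1: ok; after: ALU=1 MUL=2 MEM=2 BR=1, R=7, W=1
[1] ALU needs rd=2 wr=1: ok; after: ALU=0 MUL=2 MEM=2 BR=1, R=5, W=0
[2] ALU needs rd=2 wr=1: FU; after: ALU=0 MUL=2 MEM=2 BR=1, R=5, W=0
[3] BR needs rd=1 wr=0: ok; after: ALU=0 MUL=2 MEM=2 BR=0, R=4, W=0
[4] ALU needs rd=2 wr=1: FU; after: ALU=0 MUL=2 MEM=2 BR=0, R=4, W=0
[5] MUL needs rd=2 wr=1: WR_PORT; after: ALU=0 MUL=2 MEM=2 BR=0, R=4, W=0
[6] MEM needs rd=2 wr=0: ok; after: ALU=0 MUL=2 MEM=1 BR=0, R=2, W=0

reason(slot 5) = WR_PORT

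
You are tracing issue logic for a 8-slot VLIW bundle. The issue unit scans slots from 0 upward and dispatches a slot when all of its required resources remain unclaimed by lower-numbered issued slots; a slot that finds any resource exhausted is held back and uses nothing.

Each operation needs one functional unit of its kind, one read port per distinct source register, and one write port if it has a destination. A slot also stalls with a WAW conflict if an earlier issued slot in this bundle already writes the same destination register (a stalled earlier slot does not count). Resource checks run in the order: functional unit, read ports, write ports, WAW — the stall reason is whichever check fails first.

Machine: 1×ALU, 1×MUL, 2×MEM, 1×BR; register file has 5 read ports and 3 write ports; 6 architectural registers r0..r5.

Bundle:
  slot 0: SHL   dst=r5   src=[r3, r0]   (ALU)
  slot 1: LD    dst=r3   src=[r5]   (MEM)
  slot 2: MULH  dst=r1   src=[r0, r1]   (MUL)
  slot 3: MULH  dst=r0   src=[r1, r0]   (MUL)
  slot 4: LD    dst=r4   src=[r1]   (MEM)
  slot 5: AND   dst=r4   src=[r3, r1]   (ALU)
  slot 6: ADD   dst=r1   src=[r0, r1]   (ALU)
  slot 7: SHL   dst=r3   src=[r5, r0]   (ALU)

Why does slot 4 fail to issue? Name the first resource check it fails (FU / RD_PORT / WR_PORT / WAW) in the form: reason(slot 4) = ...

reason(slot 4) = RD_PORT

slot 0 (ALU): ISSUE — free A0,Mu1,Ld2,B1 rp3 wp2
slot 1 (MEM): ISSUE — free A0,Mu1,Ld1,B1 rp2 wp1
slot 2 (MUL): ISSUE — free A0,Mu0,Ld1,B1 rp0 wp0
slot 3 (MUL): stall FU — free A0,Mu0,Ld1,B1 rp0 wp0
slot 4 (MEM): stall RD_PORT — free A0,Mu0,Ld1,B1 rp0 wp0
slot 5 (ALU): stall FU — free A0,Mu0,Ld1,B1 rp0 wp0
slot 6 (ALU): stall FU — free A0,Mu0,Ld1,B1 rp0 wp0
slot 7 (ALU): stall FU — free A0,Mu0,Ld1,B1 rp0 wp0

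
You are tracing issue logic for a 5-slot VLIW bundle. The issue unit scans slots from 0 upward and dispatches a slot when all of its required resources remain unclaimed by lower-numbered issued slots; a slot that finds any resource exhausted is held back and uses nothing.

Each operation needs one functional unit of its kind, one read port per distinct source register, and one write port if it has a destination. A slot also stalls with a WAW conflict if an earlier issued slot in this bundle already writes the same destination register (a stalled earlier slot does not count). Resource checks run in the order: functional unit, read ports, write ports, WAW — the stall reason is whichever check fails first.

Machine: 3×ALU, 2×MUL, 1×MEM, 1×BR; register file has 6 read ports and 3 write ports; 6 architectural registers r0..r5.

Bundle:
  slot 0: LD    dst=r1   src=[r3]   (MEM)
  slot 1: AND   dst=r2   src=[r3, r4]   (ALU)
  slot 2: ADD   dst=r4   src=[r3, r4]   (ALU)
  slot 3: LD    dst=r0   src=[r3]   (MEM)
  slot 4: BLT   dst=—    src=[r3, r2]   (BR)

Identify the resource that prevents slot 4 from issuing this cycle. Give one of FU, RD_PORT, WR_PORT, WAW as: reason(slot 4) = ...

  0. MEM→r1 ⇒ go  {3A/2Mu/0Ld/1B | 5r 2w}
  1. ALU→r2 ⇒ go  {2A/2Mu/0Ld/1B | 3r 1w}
  2. ALU→r4 ⇒ go  {1A/2Mu/0Ld/1B | 1r 0w}
  3. MEM→r0 ⇒ no(FU)  {1A/2Mu/0Ld/1B | 1r 0w}
  4. BR ⇒ no(RD_PORT)  {1A/2Mu/0Ld/1B | 1r 0w}

reason(slot 4) = RD_PORT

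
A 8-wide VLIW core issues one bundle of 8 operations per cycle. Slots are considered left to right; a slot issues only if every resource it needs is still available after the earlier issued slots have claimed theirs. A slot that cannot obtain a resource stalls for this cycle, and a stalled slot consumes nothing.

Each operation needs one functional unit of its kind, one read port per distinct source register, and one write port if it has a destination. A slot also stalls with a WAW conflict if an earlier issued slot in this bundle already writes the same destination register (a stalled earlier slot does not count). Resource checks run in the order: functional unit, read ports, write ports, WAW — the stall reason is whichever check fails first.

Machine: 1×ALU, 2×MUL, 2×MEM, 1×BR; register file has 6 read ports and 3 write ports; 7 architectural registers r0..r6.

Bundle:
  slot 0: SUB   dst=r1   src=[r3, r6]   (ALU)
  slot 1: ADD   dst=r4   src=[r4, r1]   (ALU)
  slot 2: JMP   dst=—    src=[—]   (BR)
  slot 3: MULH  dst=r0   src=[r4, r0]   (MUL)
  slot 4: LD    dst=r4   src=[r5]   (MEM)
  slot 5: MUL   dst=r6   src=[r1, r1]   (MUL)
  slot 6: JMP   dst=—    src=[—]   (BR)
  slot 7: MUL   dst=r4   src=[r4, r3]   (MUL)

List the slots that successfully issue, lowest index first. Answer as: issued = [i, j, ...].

(0) want 1×ALU +2rd +1wr — yes → AL0|MU2|ME2|BR1|rd4|wr2
(1) want 1×ALU +2rd +1wr — FU → AL0|MU2|ME2|BR1|rd4|wr2
(2) want 1×BR +0rd +0wr — yes → AL0|MU2|ME2|BR0|rd4|wr2
(3) want 1×MUL +2rd +1wr — yes → AL0|MU1|ME2|BR0|rd2|wr1
(4) want 1×MEM +1rd +1wr — yes → AL0|MU1|ME1|BR0|rd1|wr0
(5) want 1×MUL +1rd +1wr — WR_PORT → AL0|MU1|ME1|BR0|rd1|wr0
(6) want 1×BR +0rd +0wr — FU → AL0|MU1|ME1|BR0|rd1|wr0
(7) want 1×MUL +2rd +1wr — RD_PORT → AL0|MU1|ME1|BR0|rd1|wr0

issued = [0, 2, 3, 4]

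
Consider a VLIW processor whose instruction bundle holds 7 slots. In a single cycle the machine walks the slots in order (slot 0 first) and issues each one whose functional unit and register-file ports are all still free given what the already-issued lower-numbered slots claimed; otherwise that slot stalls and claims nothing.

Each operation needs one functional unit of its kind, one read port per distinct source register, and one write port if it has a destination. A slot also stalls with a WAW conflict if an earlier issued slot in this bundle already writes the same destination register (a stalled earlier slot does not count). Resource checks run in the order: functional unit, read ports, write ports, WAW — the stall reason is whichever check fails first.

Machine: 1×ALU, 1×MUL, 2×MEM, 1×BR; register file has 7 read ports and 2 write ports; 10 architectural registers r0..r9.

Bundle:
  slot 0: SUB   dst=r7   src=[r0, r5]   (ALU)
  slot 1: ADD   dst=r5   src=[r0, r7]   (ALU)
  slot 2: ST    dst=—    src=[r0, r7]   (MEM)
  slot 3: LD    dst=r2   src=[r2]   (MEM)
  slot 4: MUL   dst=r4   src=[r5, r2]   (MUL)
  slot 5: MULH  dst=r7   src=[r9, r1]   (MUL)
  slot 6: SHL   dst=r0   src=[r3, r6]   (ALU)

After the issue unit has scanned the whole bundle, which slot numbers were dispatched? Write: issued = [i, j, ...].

issued = [0, 2, 3]

  0. ALU→r7 ⇒ go  {0A/1Mu/2Ld/1B | 5r 1w}
  1. ALU→r5 ⇒ no(FU)  {0A/1Mu/2Ld/1B | 5r 1w}
  2. MEM ⇒ go  {0A/1Mu/1Ld/1B | 3r 1w}
  3. MEM→r2 ⇒ go  {0A/1Mu/0Ld/1B | 2r 0w}
  4. MUL→r4 ⇒ no(WR_PORT)  {0A/1Mu/0Ld/1B | 2r 0w}
  5. MUL→r7 ⇒ no(WR_PORT)  {0A/1Mu/0Ld/1B | 2r 0w}
  6. ALU→r0 ⇒ no(FU)  {0A/1Mu/0Ld/1B | 2r 0w}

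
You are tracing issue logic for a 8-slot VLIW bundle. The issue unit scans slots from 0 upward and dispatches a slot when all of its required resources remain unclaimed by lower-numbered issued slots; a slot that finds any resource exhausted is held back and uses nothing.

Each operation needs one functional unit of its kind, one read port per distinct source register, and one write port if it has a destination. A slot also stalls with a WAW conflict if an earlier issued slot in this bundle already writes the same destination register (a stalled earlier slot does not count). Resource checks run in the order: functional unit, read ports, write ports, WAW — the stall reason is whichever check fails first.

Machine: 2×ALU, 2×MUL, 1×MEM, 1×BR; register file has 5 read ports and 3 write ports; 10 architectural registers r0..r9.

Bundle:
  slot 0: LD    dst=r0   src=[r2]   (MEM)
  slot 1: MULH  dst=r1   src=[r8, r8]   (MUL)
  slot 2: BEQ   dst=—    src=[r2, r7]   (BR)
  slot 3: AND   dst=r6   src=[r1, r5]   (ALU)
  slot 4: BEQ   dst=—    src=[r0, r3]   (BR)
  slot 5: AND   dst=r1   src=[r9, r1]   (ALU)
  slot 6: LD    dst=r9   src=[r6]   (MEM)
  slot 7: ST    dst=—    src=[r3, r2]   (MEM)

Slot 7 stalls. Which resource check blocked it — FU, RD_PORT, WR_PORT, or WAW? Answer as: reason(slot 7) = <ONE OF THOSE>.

#0 MEM src=r2 dispatched  <A:2 Mu:2 Ld:0 B:1 rd:4 wr:2>
#1 MUL src=r8,r8 dispatched  <A:2 Mu:1 Ld:0 B:1 rd:3 wr:1>
#2 BR src=r2,r7 dispatched  <A:2 Mu:1 Ld:0 B:0 rd:1 wr:1>
#3 ALU src=r1,r5 held:RD_PORT  <A:2 Mu:1 Ld:0 B:0 rd:1 wr:1>
#4 BR src=r0,r3 held:FU  <A:2 Mu:1 Ld:0 B:0 rd:1 wr:1>
#5 ALU src=r9,r1 held:RD_PORT  <A:2 Mu:1 Ld:0 B:0 rd:1 wr:1>
#6 MEM src=r6 held:FU  <A:2 Mu:1 Ld:0 B:0 rd:1 wr:1>
#7 MEM src=r3,r2 held:FU  <A:2 Mu:1 Ld:0 B:0 rd:1 wr:1>

reason(slot 7) = FU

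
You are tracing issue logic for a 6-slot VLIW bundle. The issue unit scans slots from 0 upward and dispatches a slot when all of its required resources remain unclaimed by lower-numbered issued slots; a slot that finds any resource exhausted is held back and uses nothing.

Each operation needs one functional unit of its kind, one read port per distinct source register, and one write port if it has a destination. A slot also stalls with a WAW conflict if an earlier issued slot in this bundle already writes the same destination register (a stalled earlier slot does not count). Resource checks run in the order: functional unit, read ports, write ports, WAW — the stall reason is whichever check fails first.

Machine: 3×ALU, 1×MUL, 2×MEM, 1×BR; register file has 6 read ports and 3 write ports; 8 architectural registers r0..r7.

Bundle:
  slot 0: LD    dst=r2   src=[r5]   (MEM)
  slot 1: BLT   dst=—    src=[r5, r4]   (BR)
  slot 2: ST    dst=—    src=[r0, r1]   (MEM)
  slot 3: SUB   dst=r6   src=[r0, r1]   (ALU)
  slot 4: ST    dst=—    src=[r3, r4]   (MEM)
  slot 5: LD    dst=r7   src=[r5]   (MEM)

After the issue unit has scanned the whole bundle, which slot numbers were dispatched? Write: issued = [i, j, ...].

issued = [0, 1, 2]

[0] MEM needs rd=1 wr=1: ok; after: ALU=3 MUL=1 MEM=1 BR=1, R=5, W=2
[1] BR needs rd=2 wr=0: ok; after: ALU=3 MUL=1 MEM=1 BR=0, R=3, W=2
[2] MEM needs rd=2 wr=0: ok; after: ALU=3 MUL=1 MEM=0 BR=0, R=1, W=2
[3] ALU needs rd=2 wr=1: RD_PORT; after: ALU=3 MUL=1 MEM=0 BR=0, R=1, W=2
[4] MEM needs rd=2 wr=0: FU; after: ALU=3 MUL=1 MEM=0 BR=0, R=1, W=2
[5] MEM needs rd=1 wr=1: FU; after: ALU=3 MUL=1 MEM=0 BR=0, R=1, W=2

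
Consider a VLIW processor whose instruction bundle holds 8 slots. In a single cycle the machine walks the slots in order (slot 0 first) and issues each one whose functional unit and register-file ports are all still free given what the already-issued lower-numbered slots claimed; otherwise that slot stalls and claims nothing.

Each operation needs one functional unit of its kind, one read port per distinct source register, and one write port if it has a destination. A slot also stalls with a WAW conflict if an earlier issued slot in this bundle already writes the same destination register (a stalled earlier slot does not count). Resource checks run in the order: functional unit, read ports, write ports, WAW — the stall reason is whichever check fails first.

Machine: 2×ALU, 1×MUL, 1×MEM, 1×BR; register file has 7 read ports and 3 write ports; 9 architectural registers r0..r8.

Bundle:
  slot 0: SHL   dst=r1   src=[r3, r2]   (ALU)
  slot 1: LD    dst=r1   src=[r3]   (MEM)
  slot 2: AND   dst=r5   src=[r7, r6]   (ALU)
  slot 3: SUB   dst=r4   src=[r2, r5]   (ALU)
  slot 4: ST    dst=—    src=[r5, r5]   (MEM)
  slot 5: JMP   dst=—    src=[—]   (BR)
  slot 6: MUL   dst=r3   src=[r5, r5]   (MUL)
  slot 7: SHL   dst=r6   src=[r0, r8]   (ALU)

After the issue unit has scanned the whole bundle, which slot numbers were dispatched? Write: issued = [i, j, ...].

slot 0 (ALU): ISSUE — free A1,Mu1,Ld1,B1 rp5 wp2
slot 1 (MEM): stall WAW — free A1,Mu1,Ld1,B1 rp5 wp2
slot 2 (ALU): ISSUE — free A0,Mu1,Ld1,B1 rp3 wp1
slot 3 (ALU): stall FU — free A0,Mu1,Ld1,B1 rp3 wp1
slot 4 (MEM): ISSUE — free A0,Mu1,Ld0,B1 rp2 wp1
slot 5 (BR): ISSUE — free A0,Mu1,Ld0,B0 rp2 wp1
slot 6 (MUL): ISSUE — free A0,Mu0,Ld0,B0 rp1 wp0
slot 7 (ALU): stall FU — free A0,Mu0,Ld0,B0 rp1 wp0

issued = [0, 2, 4, 5, 6]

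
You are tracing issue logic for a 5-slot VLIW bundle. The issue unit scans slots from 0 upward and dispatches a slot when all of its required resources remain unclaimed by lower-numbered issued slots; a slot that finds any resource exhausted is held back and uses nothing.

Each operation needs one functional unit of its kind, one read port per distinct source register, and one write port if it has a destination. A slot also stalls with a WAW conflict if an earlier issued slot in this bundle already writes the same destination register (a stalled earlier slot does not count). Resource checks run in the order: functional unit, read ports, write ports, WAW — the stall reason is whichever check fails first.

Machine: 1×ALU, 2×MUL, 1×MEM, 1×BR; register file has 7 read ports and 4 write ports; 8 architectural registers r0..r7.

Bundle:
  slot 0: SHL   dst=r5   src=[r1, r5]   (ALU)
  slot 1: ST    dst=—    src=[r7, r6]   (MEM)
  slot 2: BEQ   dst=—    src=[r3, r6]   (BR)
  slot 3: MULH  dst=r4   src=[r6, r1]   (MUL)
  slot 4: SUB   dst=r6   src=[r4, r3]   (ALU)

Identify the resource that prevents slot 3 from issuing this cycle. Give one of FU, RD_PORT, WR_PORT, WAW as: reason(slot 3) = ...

[0] ALU needs rd=2 wr=1: ok; after: ALU=0 MUL=2 MEM=1 BR=1, R=5, W=3
[1] MEM needs rd=2 wr=0: ok; after: ALU=0 MUL=2 MEM=0 BR=1, R=3, W=3
[2] BR needs rd=2 wr=0: ok; after: ALU=0 MUL=2 MEM=0 BR=0, R=1, W=3
[3] MUL needs rd=2 wr=1: RD_PORT; after: ALU=0 MUL=2 MEM=0 BR=0, R=1, W=3
[4] ALU needs rd=2 wr=1: FU; after: ALU=0 MUL=2 MEM=0 BR=0, R=1, W=3

reason(slot 3) = RD_PORT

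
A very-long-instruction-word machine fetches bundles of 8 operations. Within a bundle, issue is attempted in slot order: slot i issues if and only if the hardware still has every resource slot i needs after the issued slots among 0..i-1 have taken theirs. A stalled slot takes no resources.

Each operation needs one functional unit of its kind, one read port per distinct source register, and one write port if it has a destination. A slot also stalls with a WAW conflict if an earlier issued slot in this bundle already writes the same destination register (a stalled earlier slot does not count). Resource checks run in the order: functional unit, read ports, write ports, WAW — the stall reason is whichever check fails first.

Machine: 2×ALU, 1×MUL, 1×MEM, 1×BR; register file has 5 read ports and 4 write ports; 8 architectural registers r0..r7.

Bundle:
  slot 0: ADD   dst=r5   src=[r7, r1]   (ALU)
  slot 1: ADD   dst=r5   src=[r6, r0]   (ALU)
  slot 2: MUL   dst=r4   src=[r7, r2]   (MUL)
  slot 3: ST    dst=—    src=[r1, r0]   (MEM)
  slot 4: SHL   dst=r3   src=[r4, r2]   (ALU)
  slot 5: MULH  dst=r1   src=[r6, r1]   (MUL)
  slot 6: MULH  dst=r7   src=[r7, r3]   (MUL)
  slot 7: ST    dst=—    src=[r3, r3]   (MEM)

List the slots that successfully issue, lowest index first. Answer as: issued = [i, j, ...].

issued = [0, 2, 7]

(0) want 1×ALU +2rd +1wr — yes → AL1|MU1|ME1|BR1|rd3|wr3
(1) want 1×ALU +2rd +1wr — WAW → AL1|MU1|ME1|BR1|rd3|wr3
(2) want 1×MUL +2rd +1wr — yes → AL1|MU0|ME1|BR1|rd1|wr2
(3) want 1×MEM +2rd +0wr — RD_PORT → AL1|MU0|ME1|BR1|rd1|wr2
(4) want 1×ALU +2rd +1wr — RD_PORT → AL1|MU0|ME1|BR1|rd1|wr2
(5) want 1×MUL +2rd +1wr — FU → AL1|MU0|ME1|BR1|rd1|wr2
(6) want 1×MUL +2rd +1wr — FU → AL1|MU0|ME1|BR1|rd1|wr2
(7) want 1×MEM +1rd +0wr — yes → AL1|MU0|ME0|BR1|rd0|wr2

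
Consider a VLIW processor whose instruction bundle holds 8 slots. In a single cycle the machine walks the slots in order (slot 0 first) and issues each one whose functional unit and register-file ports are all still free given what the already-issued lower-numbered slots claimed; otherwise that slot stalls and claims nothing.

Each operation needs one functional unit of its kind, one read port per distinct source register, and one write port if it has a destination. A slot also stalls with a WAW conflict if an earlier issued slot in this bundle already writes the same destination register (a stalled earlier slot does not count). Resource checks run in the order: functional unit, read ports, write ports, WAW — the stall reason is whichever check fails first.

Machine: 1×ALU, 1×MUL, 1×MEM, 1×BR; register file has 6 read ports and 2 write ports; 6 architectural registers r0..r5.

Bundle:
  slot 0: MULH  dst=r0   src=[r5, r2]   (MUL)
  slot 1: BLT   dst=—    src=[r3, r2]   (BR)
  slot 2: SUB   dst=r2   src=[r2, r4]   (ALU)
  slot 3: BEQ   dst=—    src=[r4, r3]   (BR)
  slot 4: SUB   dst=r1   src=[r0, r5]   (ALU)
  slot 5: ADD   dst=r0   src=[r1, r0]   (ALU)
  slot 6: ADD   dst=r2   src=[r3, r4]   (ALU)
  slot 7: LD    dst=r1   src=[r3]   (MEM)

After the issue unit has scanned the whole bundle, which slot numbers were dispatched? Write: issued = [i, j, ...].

issued = [0, 1, 2]

[0] MUL needs rd=2 wr=1: ok; after: ALU=1 MUL=0 MEM=1 BR=1, R=4, W=1
[1] BR needs rd=2 wr=0: ok; after: ALU=1 MUL=0 MEM=1 BR=0, R=2, W=1
[2] ALU needs rd=2 wr=1: ok; after: ALU=0 MUL=0 MEM=1 BR=0, R=0, W=0
[3] BR needs rd=2 wr=0: FU; after: ALU=0 MUL=0 MEM=1 BR=0, R=0, W=0
[4] ALU needs rd=2 wr=1: FU; after: ALU=0 MUL=0 MEM=1 BR=0, R=0, W=0
[5] ALU needs rd=2 wr=1: FU; after: ALU=0 MUL=0 MEM=1 BR=0, R=0, W=0
[6] ALU needs rd=2 wr=1: FU; after: ALU=0 MUL=0 MEM=1 BR=0, R=0, W=0
[7] MEM needs rd=1 wr=1: RD_PORT; after: ALU=0 MUL=0 MEM=1 BR=0, R=0, W=0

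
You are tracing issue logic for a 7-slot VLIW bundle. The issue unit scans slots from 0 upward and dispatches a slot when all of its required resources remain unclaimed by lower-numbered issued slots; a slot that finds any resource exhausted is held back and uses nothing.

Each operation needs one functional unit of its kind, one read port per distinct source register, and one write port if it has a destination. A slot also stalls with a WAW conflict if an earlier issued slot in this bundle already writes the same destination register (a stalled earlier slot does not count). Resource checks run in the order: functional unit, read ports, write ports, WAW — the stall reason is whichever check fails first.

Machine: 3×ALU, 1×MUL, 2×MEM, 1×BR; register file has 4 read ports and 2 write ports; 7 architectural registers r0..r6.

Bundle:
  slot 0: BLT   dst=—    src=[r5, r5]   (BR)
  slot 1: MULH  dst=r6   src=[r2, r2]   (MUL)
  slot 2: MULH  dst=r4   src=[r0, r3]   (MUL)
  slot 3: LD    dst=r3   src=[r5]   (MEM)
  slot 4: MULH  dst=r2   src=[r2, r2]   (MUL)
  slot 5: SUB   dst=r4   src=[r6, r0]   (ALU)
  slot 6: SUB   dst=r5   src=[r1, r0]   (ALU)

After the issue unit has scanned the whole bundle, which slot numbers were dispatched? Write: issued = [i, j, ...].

slot 0 (BR): ISSUE — free A3,Mu1,Ld2,B0 rp3 wp2
slot 1 (MUL): ISSUE — free A3,Mu0,Ld2,B0 rp2 wp1
slot 2 (MUL): stall FU — free A3,Mu0,Ld2,B0 rp2 wp1
slot 3 (MEM): ISSUE — free A3,Mu0,Ld1,B0 rp1 wp0
slot 4 (MUL): stall FU — free A3,Mu0,Ld1,B0 rp1 wp0
slot 5 (ALU): stall RD_PORT — free A3,Mu0,Ld1,B0 rp1 wp0
slot 6 (ALU): stall RD_PORT — free A3,Mu0,Ld1,B0 rp1 wp0

issued = [0, 1, 3]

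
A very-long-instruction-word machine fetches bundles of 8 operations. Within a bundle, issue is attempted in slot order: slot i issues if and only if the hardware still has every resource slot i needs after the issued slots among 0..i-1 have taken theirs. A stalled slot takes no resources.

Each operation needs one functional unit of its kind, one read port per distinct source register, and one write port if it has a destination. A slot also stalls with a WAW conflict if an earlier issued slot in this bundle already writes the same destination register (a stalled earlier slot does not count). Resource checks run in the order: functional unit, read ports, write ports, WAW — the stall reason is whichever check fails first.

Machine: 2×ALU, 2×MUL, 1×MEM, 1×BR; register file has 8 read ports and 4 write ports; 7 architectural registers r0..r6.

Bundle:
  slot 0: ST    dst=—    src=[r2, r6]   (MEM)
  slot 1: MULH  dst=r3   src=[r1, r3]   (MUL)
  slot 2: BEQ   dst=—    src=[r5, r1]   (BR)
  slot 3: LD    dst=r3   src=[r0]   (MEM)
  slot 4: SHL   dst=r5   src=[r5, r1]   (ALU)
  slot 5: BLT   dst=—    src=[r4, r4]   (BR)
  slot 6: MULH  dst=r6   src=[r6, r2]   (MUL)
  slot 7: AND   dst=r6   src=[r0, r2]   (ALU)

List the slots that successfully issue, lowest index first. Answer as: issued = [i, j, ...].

issued = [0, 1, 2, 4]

slot 0 (MEM): ISSUE — free A2,Mu2,Ld0,B1 rp6 wp4
slot 1 (MUL): ISSUE — free A2,Mu1,Ld0,B1 rp4 wp3
slot 2 (BR): ISSUE — free A2,Mu1,Ld0,B0 rp2 wp3
slot 3 (MEM): stall FU — free A2,Mu1,Ld0,B0 rp2 wp3
slot 4 (ALU): ISSUE — free A1,Mu1,Ld0,B0 rp0 wp2
slot 5 (BR): stall FU — free A1,Mu1,Ld0,B0 rp0 wp2
slot 6 (MUL): stall RD_PORT — free A1,Mu1,Ld0,B0 rp0 wp2
slot 7 (ALU): stall RD_PORT — free A1,Mu1,Ld0,B0 rp0 wp2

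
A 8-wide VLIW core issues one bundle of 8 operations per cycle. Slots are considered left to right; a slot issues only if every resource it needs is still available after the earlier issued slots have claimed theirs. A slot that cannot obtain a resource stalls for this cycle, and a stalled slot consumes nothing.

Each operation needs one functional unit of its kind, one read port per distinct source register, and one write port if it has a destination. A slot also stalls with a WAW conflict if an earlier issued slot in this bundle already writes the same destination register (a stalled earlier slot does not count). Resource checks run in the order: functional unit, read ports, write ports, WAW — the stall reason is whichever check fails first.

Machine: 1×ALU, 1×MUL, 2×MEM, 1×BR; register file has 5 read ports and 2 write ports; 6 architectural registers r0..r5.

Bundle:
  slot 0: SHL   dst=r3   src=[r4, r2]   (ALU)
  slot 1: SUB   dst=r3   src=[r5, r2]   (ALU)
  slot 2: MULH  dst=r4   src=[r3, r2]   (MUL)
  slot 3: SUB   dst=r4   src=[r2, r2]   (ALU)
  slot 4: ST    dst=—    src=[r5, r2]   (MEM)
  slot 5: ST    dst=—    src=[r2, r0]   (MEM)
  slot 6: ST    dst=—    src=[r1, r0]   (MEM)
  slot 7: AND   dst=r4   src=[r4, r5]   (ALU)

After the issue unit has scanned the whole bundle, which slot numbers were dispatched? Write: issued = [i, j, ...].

issued = [0, 2]

slot 0 (ALU): ISSUE — free A0,Mu1,Ld2,B1 rp3 wp1
slot 1 (ALU): stall FU — free A0,Mu1,Ld2,B1 rp3 wp1
slot 2 (MUL): ISSUE — free A0,Mu0,Ld2,B1 rp1 wp0
slot 3 (ALU): stall FU — free A0,Mu0,Ld2,B1 rp1 wp0
slot 4 (MEM): stall RD_PORT — free A0,Mu0,Ld2,B1 rp1 wp0
slot 5 (MEM): stall RD_PORT — free A0,Mu0,Ld2,B1 rp1 wp0
slot 6 (MEM): stall RD_PORT — free A0,Mu0,Ld2,B1 rp1 wp0
slot 7 (ALU): stall FU — free A0,Mu0,Ld2,B1 rp1 wp0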